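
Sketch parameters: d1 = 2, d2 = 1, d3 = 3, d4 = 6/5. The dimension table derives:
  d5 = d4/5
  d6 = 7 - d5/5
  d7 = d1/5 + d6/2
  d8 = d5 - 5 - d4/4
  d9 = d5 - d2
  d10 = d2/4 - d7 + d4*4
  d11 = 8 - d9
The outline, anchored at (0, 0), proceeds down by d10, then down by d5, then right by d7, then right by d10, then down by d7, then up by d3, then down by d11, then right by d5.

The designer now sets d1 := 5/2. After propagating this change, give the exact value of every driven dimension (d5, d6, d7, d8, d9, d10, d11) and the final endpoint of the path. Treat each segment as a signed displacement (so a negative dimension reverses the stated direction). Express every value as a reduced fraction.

Apply edit: d1 := 5/2
  d5 = d4/5 = 6/25
  d6 = 7 - d5/5 = 869/125
  d7 = d1/5 + d6/2 = 497/125
  d8 = d5 - 5 - d4/4 = -253/50
  d9 = d5 - d2 = -19/25
  d10 = d2/4 - d7 + d4*4 = 537/500
  d11 = 8 - d9 = 219/25
Walk from origin (0, 0):
  seg 1: down by d10 = 537/500 → (0, -537/500)
  seg 2: down by d5 = 6/25 → (0, -657/500)
  seg 3: right by d7 = 497/125 → (497/125, -657/500)
  seg 4: right by d10 = 537/500 → (101/20, -657/500)
  seg 5: down by d7 = 497/125 → (101/20, -529/100)
  seg 6: up by d3 = 3 → (101/20, -229/100)
  seg 7: down by d11 = 219/25 → (101/20, -221/20)
  seg 8: right by d5 = 6/25 → (529/100, -221/20)

d5 = 6/25
d6 = 869/125
d7 = 497/125
d8 = -253/50
d9 = -19/25
d10 = 537/500
d11 = 219/25
endpoint = (529/100, -221/20)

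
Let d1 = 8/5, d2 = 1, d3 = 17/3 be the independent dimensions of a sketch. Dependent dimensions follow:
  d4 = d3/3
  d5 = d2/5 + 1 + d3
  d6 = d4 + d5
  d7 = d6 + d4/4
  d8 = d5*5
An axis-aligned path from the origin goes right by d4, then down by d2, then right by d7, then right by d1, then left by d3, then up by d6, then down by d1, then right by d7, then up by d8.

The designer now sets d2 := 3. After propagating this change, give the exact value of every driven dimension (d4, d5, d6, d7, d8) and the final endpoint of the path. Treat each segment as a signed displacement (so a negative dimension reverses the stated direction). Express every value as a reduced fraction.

d4 = 17/9
d5 = 109/15
d6 = 412/45
d7 = 1733/180
d8 = 109/3
endpoint = (1537/90, 368/9)

Apply edit: d2 := 3
  d4 = d3/3 = 17/9
  d5 = d2/5 + 1 + d3 = 109/15
  d6 = d4 + d5 = 412/45
  d7 = d6 + d4/4 = 1733/180
  d8 = d5*5 = 109/3
Walk from origin (0, 0):
  seg 1: right by d4 = 17/9 → (17/9, 0)
  seg 2: down by d2 = 3 → (17/9, -3)
  seg 3: right by d7 = 1733/180 → (691/60, -3)
  seg 4: right by d1 = 8/5 → (787/60, -3)
  seg 5: left by d3 = 17/3 → (149/20, -3)
  seg 6: up by d6 = 412/45 → (149/20, 277/45)
  seg 7: down by d1 = 8/5 → (149/20, 41/9)
  seg 8: right by d7 = 1733/180 → (1537/90, 41/9)
  seg 9: up by d8 = 109/3 → (1537/90, 368/9)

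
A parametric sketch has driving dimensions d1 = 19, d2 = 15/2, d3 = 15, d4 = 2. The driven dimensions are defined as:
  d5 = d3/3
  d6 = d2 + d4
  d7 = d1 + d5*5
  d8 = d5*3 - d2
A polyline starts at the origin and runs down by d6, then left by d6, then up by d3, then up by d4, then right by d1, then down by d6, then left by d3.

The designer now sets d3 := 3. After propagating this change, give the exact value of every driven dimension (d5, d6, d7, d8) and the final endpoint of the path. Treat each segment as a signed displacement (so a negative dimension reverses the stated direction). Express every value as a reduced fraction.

Apply edit: d3 := 3
  d5 = d3/3 = 1
  d6 = d2 + d4 = 19/2
  d7 = d1 + d5*5 = 24
  d8 = d5*3 - d2 = -9/2
Walk from origin (0, 0):
  seg 1: down by d6 = 19/2 → (0, -19/2)
  seg 2: left by d6 = 19/2 → (-19/2, -19/2)
  seg 3: up by d3 = 3 → (-19/2, -13/2)
  seg 4: up by d4 = 2 → (-19/2, -9/2)
  seg 5: right by d1 = 19 → (19/2, -9/2)
  seg 6: down by d6 = 19/2 → (19/2, -14)
  seg 7: left by d3 = 3 → (13/2, -14)

d5 = 1
d6 = 19/2
d7 = 24
d8 = -9/2
endpoint = (13/2, -14)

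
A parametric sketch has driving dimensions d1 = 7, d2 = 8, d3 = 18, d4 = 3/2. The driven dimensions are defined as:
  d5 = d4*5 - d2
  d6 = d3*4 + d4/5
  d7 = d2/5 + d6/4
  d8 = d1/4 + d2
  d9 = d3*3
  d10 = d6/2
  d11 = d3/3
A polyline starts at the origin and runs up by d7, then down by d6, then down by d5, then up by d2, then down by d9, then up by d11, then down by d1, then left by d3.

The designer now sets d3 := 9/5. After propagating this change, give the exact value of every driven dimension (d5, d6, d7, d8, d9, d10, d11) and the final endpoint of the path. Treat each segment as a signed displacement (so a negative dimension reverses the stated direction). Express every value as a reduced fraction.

Apply edit: d3 := 9/5
  d5 = d4*5 - d2 = -1/2
  d6 = d3*4 + d4/5 = 15/2
  d7 = d2/5 + d6/4 = 139/40
  d8 = d1/4 + d2 = 39/4
  d9 = d3*3 = 27/5
  d10 = d6/2 = 15/4
  d11 = d3/3 = 3/5
Walk from origin (0, 0):
  seg 1: up by d7 = 139/40 → (0, 139/40)
  seg 2: down by d6 = 15/2 → (0, -161/40)
  seg 3: down by d5 = -1/2 → (0, -141/40)
  seg 4: up by d2 = 8 → (0, 179/40)
  seg 5: down by d9 = 27/5 → (0, -37/40)
  seg 6: up by d11 = 3/5 → (0, -13/40)
  seg 7: down by d1 = 7 → (0, -293/40)
  seg 8: left by d3 = 9/5 → (-9/5, -293/40)

d5 = -1/2
d6 = 15/2
d7 = 139/40
d8 = 39/4
d9 = 27/5
d10 = 15/4
d11 = 3/5
endpoint = (-9/5, -293/40)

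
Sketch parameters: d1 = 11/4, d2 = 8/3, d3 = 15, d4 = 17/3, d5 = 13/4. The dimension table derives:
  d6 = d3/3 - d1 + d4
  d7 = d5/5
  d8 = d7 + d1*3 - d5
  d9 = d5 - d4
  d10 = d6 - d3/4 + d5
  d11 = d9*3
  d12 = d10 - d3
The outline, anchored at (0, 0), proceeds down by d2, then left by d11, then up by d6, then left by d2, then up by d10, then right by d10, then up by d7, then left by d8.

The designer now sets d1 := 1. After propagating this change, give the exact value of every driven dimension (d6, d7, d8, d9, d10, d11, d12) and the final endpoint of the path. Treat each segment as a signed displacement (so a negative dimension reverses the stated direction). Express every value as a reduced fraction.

d6 = 29/3
d7 = 13/20
d8 = 2/5
d9 = -29/12
d10 = 55/6
d11 = -29/4
d12 = -35/6
endpoint = (267/20, 1009/60)

Apply edit: d1 := 1
  d6 = d3/3 - d1 + d4 = 29/3
  d7 = d5/5 = 13/20
  d8 = d7 + d1*3 - d5 = 2/5
  d9 = d5 - d4 = -29/12
  d10 = d6 - d3/4 + d5 = 55/6
  d11 = d9*3 = -29/4
  d12 = d10 - d3 = -35/6
Walk from origin (0, 0):
  seg 1: down by d2 = 8/3 → (0, -8/3)
  seg 2: left by d11 = -29/4 → (29/4, -8/3)
  seg 3: up by d6 = 29/3 → (29/4, 7)
  seg 4: left by d2 = 8/3 → (55/12, 7)
  seg 5: up by d10 = 55/6 → (55/12, 97/6)
  seg 6: right by d10 = 55/6 → (55/4, 97/6)
  seg 7: up by d7 = 13/20 → (55/4, 1009/60)
  seg 8: left by d8 = 2/5 → (267/20, 1009/60)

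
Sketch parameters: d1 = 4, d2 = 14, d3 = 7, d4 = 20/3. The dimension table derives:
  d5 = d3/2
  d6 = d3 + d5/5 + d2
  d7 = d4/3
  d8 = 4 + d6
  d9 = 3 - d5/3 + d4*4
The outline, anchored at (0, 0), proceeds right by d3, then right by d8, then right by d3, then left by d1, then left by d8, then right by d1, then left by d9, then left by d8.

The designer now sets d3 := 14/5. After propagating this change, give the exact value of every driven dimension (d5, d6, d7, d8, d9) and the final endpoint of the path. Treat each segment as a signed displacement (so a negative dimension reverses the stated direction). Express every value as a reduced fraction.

Apply edit: d3 := 14/5
  d5 = d3/2 = 7/5
  d6 = d3 + d5/5 + d2 = 427/25
  d7 = d4/3 = 20/9
  d8 = 4 + d6 = 527/25
  d9 = 3 - d5/3 + d4*4 = 146/5
Walk from origin (0, 0):
  seg 1: right by d3 = 14/5 → (14/5, 0)
  seg 2: right by d8 = 527/25 → (597/25, 0)
  seg 3: right by d3 = 14/5 → (667/25, 0)
  seg 4: left by d1 = 4 → (567/25, 0)
  seg 5: left by d8 = 527/25 → (8/5, 0)
  seg 6: right by d1 = 4 → (28/5, 0)
  seg 7: left by d9 = 146/5 → (-118/5, 0)
  seg 8: left by d8 = 527/25 → (-1117/25, 0)

d5 = 7/5
d6 = 427/25
d7 = 20/9
d8 = 527/25
d9 = 146/5
endpoint = (-1117/25, 0)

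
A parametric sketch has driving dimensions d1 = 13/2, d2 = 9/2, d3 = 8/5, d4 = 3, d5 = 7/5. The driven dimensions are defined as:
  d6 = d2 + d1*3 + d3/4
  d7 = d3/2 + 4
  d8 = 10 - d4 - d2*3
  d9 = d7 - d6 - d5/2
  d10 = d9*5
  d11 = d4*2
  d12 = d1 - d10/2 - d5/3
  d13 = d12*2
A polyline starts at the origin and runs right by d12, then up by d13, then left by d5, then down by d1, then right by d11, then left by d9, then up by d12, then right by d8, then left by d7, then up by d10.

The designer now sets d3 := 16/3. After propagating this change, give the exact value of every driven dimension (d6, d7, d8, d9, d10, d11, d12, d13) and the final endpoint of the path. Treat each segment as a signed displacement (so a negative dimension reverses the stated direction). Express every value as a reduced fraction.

d6 = 76/3
d7 = 20/3
d8 = -13/2
d9 = -581/30
d10 = -581/6
d11 = 6
d12 = 1089/20
d13 = 1089/10
endpoint = (261/4, 3601/60)

Apply edit: d3 := 16/3
  d6 = d2 + d1*3 + d3/4 = 76/3
  d7 = d3/2 + 4 = 20/3
  d8 = 10 - d4 - d2*3 = -13/2
  d9 = d7 - d6 - d5/2 = -581/30
  d10 = d9*5 = -581/6
  d11 = d4*2 = 6
  d12 = d1 - d10/2 - d5/3 = 1089/20
  d13 = d12*2 = 1089/10
Walk from origin (0, 0):
  seg 1: right by d12 = 1089/20 → (1089/20, 0)
  seg 2: up by d13 = 1089/10 → (1089/20, 1089/10)
  seg 3: left by d5 = 7/5 → (1061/20, 1089/10)
  seg 4: down by d1 = 13/2 → (1061/20, 512/5)
  seg 5: right by d11 = 6 → (1181/20, 512/5)
  seg 6: left by d9 = -581/30 → (941/12, 512/5)
  seg 7: up by d12 = 1089/20 → (941/12, 3137/20)
  seg 8: right by d8 = -13/2 → (863/12, 3137/20)
  seg 9: left by d7 = 20/3 → (261/4, 3137/20)
  seg 10: up by d10 = -581/6 → (261/4, 3601/60)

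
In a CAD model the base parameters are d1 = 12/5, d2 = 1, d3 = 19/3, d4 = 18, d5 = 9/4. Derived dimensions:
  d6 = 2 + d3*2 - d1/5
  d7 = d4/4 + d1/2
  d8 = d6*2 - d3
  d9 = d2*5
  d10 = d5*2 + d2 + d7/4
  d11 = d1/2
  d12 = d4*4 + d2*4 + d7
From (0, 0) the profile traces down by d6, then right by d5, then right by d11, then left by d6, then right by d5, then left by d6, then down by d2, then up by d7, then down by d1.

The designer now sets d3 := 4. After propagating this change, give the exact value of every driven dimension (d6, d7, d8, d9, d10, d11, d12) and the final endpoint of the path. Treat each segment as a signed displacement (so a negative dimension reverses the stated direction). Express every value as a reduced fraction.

Apply edit: d3 := 4
  d6 = 2 + d3*2 - d1/5 = 238/25
  d7 = d4/4 + d1/2 = 57/10
  d8 = d6*2 - d3 = 376/25
  d9 = d2*5 = 5
  d10 = d5*2 + d2 + d7/4 = 277/40
  d11 = d1/2 = 6/5
  d12 = d4*4 + d2*4 + d7 = 817/10
Walk from origin (0, 0):
  seg 1: down by d6 = 238/25 → (0, -238/25)
  seg 2: right by d5 = 9/4 → (9/4, -238/25)
  seg 3: right by d11 = 6/5 → (69/20, -238/25)
  seg 4: left by d6 = 238/25 → (-607/100, -238/25)
  seg 5: right by d5 = 9/4 → (-191/50, -238/25)
  seg 6: left by d6 = 238/25 → (-667/50, -238/25)
  seg 7: down by d2 = 1 → (-667/50, -263/25)
  seg 8: up by d7 = 57/10 → (-667/50, -241/50)
  seg 9: down by d1 = 12/5 → (-667/50, -361/50)

d6 = 238/25
d7 = 57/10
d8 = 376/25
d9 = 5
d10 = 277/40
d11 = 6/5
d12 = 817/10
endpoint = (-667/50, -361/50)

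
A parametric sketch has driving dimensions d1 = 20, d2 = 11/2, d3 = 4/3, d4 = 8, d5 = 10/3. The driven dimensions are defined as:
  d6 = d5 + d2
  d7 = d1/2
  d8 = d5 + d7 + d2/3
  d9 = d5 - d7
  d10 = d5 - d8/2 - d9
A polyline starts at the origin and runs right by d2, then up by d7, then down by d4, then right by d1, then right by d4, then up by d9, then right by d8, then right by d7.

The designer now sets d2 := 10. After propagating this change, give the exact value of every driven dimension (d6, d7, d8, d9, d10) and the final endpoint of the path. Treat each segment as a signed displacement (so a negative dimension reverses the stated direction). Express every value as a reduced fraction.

d6 = 40/3
d7 = 10
d8 = 50/3
d9 = -20/3
d10 = 5/3
endpoint = (194/3, -14/3)

Apply edit: d2 := 10
  d6 = d5 + d2 = 40/3
  d7 = d1/2 = 10
  d8 = d5 + d7 + d2/3 = 50/3
  d9 = d5 - d7 = -20/3
  d10 = d5 - d8/2 - d9 = 5/3
Walk from origin (0, 0):
  seg 1: right by d2 = 10 → (10, 0)
  seg 2: up by d7 = 10 → (10, 10)
  seg 3: down by d4 = 8 → (10, 2)
  seg 4: right by d1 = 20 → (30, 2)
  seg 5: right by d4 = 8 → (38, 2)
  seg 6: up by d9 = -20/3 → (38, -14/3)
  seg 7: right by d8 = 50/3 → (164/3, -14/3)
  seg 8: right by d7 = 10 → (194/3, -14/3)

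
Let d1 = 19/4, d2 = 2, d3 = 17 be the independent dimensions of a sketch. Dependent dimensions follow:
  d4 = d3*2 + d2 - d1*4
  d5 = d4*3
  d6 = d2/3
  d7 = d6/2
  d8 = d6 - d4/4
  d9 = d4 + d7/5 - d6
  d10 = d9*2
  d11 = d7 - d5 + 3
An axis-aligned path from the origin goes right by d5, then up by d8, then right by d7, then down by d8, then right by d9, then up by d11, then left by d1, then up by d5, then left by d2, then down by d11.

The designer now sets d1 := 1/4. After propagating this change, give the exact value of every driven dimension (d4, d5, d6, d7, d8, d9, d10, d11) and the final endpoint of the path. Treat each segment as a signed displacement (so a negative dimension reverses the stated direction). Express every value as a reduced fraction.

d4 = 35
d5 = 105
d6 = 2/3
d7 = 1/3
d8 = -97/12
d9 = 172/5
d10 = 344/5
d11 = -305/3
endpoint = (8249/60, 105)

Apply edit: d1 := 1/4
  d4 = d3*2 + d2 - d1*4 = 35
  d5 = d4*3 = 105
  d6 = d2/3 = 2/3
  d7 = d6/2 = 1/3
  d8 = d6 - d4/4 = -97/12
  d9 = d4 + d7/5 - d6 = 172/5
  d10 = d9*2 = 344/5
  d11 = d7 - d5 + 3 = -305/3
Walk from origin (0, 0):
  seg 1: right by d5 = 105 → (105, 0)
  seg 2: up by d8 = -97/12 → (105, -97/12)
  seg 3: right by d7 = 1/3 → (316/3, -97/12)
  seg 4: down by d8 = -97/12 → (316/3, 0)
  seg 5: right by d9 = 172/5 → (2096/15, 0)
  seg 6: up by d11 = -305/3 → (2096/15, -305/3)
  seg 7: left by d1 = 1/4 → (8369/60, -305/3)
  seg 8: up by d5 = 105 → (8369/60, 10/3)
  seg 9: left by d2 = 2 → (8249/60, 10/3)
  seg 10: down by d11 = -305/3 → (8249/60, 105)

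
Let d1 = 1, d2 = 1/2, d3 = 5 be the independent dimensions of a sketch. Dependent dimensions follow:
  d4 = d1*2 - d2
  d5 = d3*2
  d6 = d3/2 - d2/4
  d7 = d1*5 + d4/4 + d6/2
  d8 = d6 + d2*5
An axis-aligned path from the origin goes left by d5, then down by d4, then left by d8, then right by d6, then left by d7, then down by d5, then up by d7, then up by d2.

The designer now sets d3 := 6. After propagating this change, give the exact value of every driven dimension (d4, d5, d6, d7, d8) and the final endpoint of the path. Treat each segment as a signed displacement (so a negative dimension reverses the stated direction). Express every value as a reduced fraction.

d4 = 3/2
d5 = 12
d6 = 23/8
d7 = 109/16
d8 = 43/8
endpoint = (-341/16, -99/16)

Apply edit: d3 := 6
  d4 = d1*2 - d2 = 3/2
  d5 = d3*2 = 12
  d6 = d3/2 - d2/4 = 23/8
  d7 = d1*5 + d4/4 + d6/2 = 109/16
  d8 = d6 + d2*5 = 43/8
Walk from origin (0, 0):
  seg 1: left by d5 = 12 → (-12, 0)
  seg 2: down by d4 = 3/2 → (-12, -3/2)
  seg 3: left by d8 = 43/8 → (-139/8, -3/2)
  seg 4: right by d6 = 23/8 → (-29/2, -3/2)
  seg 5: left by d7 = 109/16 → (-341/16, -3/2)
  seg 6: down by d5 = 12 → (-341/16, -27/2)
  seg 7: up by d7 = 109/16 → (-341/16, -107/16)
  seg 8: up by d2 = 1/2 → (-341/16, -99/16)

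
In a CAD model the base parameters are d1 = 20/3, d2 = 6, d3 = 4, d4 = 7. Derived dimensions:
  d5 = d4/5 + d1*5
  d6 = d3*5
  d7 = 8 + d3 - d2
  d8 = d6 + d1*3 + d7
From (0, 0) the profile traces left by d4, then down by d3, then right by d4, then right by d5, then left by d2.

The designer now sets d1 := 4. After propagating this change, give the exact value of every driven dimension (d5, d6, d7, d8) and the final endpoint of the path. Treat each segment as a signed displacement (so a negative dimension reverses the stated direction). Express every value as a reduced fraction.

d5 = 107/5
d6 = 20
d7 = 6
d8 = 38
endpoint = (77/5, -4)

Apply edit: d1 := 4
  d5 = d4/5 + d1*5 = 107/5
  d6 = d3*5 = 20
  d7 = 8 + d3 - d2 = 6
  d8 = d6 + d1*3 + d7 = 38
Walk from origin (0, 0):
  seg 1: left by d4 = 7 → (-7, 0)
  seg 2: down by d3 = 4 → (-7, -4)
  seg 3: right by d4 = 7 → (0, -4)
  seg 4: right by d5 = 107/5 → (107/5, -4)
  seg 5: left by d2 = 6 → (77/5, -4)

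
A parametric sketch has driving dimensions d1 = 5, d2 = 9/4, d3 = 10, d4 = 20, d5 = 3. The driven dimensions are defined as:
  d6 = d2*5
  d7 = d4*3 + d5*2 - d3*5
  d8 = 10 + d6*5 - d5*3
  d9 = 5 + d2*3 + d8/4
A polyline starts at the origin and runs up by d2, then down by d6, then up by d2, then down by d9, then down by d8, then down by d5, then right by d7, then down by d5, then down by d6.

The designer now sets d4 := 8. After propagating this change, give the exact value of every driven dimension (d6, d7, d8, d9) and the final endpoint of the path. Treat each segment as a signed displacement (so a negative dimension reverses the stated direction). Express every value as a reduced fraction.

Apply edit: d4 := 8
  d6 = d2*5 = 45/4
  d7 = d4*3 + d5*2 - d3*5 = -20
  d8 = 10 + d6*5 - d5*3 = 229/4
  d9 = 5 + d2*3 + d8/4 = 417/16
Walk from origin (0, 0):
  seg 1: up by d2 = 9/4 → (0, 9/4)
  seg 2: down by d6 = 45/4 → (0, -9)
  seg 3: up by d2 = 9/4 → (0, -27/4)
  seg 4: down by d9 = 417/16 → (0, -525/16)
  seg 5: down by d8 = 229/4 → (0, -1441/16)
  seg 6: down by d5 = 3 → (0, -1489/16)
  seg 7: right by d7 = -20 → (-20, -1489/16)
  seg 8: down by d5 = 3 → (-20, -1537/16)
  seg 9: down by d6 = 45/4 → (-20, -1717/16)

d6 = 45/4
d7 = -20
d8 = 229/4
d9 = 417/16
endpoint = (-20, -1717/16)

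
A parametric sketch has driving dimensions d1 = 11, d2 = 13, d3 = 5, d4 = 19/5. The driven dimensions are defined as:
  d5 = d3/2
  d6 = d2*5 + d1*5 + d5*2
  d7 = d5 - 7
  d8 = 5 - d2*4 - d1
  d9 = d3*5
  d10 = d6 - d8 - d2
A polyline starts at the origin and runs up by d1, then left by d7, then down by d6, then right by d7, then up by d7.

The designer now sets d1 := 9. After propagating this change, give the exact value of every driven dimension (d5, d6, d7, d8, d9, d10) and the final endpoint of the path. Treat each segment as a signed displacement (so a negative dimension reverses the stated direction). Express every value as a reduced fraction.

Apply edit: d1 := 9
  d5 = d3/2 = 5/2
  d6 = d2*5 + d1*5 + d5*2 = 115
  d7 = d5 - 7 = -9/2
  d8 = 5 - d2*4 - d1 = -56
  d9 = d3*5 = 25
  d10 = d6 - d8 - d2 = 158
Walk from origin (0, 0):
  seg 1: up by d1 = 9 → (0, 9)
  seg 2: left by d7 = -9/2 → (9/2, 9)
  seg 3: down by d6 = 115 → (9/2, -106)
  seg 4: right by d7 = -9/2 → (0, -106)
  seg 5: up by d7 = -9/2 → (0, -221/2)

d5 = 5/2
d6 = 115
d7 = -9/2
d8 = -56
d9 = 25
d10 = 158
endpoint = (0, -221/2)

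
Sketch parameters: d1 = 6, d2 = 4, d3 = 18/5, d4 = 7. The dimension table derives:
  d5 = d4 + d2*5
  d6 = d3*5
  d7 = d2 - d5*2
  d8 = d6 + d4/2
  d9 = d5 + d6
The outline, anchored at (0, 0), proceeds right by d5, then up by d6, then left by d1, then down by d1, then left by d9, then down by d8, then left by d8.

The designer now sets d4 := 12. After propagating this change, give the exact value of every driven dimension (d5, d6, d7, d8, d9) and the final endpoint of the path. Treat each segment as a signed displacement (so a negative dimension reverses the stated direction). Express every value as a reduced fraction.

d5 = 32
d6 = 18
d7 = -60
d8 = 24
d9 = 50
endpoint = (-48, -12)

Apply edit: d4 := 12
  d5 = d4 + d2*5 = 32
  d6 = d3*5 = 18
  d7 = d2 - d5*2 = -60
  d8 = d6 + d4/2 = 24
  d9 = d5 + d6 = 50
Walk from origin (0, 0):
  seg 1: right by d5 = 32 → (32, 0)
  seg 2: up by d6 = 18 → (32, 18)
  seg 3: left by d1 = 6 → (26, 18)
  seg 4: down by d1 = 6 → (26, 12)
  seg 5: left by d9 = 50 → (-24, 12)
  seg 6: down by d8 = 24 → (-24, -12)
  seg 7: left by d8 = 24 → (-48, -12)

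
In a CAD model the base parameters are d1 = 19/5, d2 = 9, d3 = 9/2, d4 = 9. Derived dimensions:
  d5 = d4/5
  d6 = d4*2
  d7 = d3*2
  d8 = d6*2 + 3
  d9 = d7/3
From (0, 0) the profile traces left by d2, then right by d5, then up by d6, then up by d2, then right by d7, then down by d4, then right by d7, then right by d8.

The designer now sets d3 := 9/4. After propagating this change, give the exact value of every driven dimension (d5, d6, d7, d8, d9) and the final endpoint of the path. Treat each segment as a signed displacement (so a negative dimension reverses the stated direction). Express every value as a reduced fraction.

Apply edit: d3 := 9/4
  d5 = d4/5 = 9/5
  d6 = d4*2 = 18
  d7 = d3*2 = 9/2
  d8 = d6*2 + 3 = 39
  d9 = d7/3 = 3/2
Walk from origin (0, 0):
  seg 1: left by d2 = 9 → (-9, 0)
  seg 2: right by d5 = 9/5 → (-36/5, 0)
  seg 3: up by d6 = 18 → (-36/5, 18)
  seg 4: up by d2 = 9 → (-36/5, 27)
  seg 5: right by d7 = 9/2 → (-27/10, 27)
  seg 6: down by d4 = 9 → (-27/10, 18)
  seg 7: right by d7 = 9/2 → (9/5, 18)
  seg 8: right by d8 = 39 → (204/5, 18)

d5 = 9/5
d6 = 18
d7 = 9/2
d8 = 39
d9 = 3/2
endpoint = (204/5, 18)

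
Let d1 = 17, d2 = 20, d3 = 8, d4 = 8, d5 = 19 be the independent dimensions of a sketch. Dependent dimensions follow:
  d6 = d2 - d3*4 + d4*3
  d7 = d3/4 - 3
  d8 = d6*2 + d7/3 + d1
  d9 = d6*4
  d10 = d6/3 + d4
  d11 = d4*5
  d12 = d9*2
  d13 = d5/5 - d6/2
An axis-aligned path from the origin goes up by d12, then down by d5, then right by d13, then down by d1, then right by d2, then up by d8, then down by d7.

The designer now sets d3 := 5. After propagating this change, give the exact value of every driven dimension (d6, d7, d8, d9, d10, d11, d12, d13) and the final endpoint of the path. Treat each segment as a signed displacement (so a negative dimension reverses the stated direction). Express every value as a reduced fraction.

d6 = 24
d7 = -7/4
d8 = 773/12
d9 = 96
d10 = 16
d11 = 40
d12 = 192
d13 = -41/5
endpoint = (59/5, 1333/6)

Apply edit: d3 := 5
  d6 = d2 - d3*4 + d4*3 = 24
  d7 = d3/4 - 3 = -7/4
  d8 = d6*2 + d7/3 + d1 = 773/12
  d9 = d6*4 = 96
  d10 = d6/3 + d4 = 16
  d11 = d4*5 = 40
  d12 = d9*2 = 192
  d13 = d5/5 - d6/2 = -41/5
Walk from origin (0, 0):
  seg 1: up by d12 = 192 → (0, 192)
  seg 2: down by d5 = 19 → (0, 173)
  seg 3: right by d13 = -41/5 → (-41/5, 173)
  seg 4: down by d1 = 17 → (-41/5, 156)
  seg 5: right by d2 = 20 → (59/5, 156)
  seg 6: up by d8 = 773/12 → (59/5, 2645/12)
  seg 7: down by d7 = -7/4 → (59/5, 1333/6)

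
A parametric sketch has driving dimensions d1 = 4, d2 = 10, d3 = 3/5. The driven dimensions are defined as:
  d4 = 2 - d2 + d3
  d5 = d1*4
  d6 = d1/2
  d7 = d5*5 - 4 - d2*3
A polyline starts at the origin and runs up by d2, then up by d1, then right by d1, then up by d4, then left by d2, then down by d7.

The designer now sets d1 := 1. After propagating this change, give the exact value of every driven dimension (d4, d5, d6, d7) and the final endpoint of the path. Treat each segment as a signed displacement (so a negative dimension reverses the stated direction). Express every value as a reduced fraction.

d4 = -37/5
d5 = 4
d6 = 1/2
d7 = -14
endpoint = (-9, 88/5)

Apply edit: d1 := 1
  d4 = 2 - d2 + d3 = -37/5
  d5 = d1*4 = 4
  d6 = d1/2 = 1/2
  d7 = d5*5 - 4 - d2*3 = -14
Walk from origin (0, 0):
  seg 1: up by d2 = 10 → (0, 10)
  seg 2: up by d1 = 1 → (0, 11)
  seg 3: right by d1 = 1 → (1, 11)
  seg 4: up by d4 = -37/5 → (1, 18/5)
  seg 5: left by d2 = 10 → (-9, 18/5)
  seg 6: down by d7 = -14 → (-9, 88/5)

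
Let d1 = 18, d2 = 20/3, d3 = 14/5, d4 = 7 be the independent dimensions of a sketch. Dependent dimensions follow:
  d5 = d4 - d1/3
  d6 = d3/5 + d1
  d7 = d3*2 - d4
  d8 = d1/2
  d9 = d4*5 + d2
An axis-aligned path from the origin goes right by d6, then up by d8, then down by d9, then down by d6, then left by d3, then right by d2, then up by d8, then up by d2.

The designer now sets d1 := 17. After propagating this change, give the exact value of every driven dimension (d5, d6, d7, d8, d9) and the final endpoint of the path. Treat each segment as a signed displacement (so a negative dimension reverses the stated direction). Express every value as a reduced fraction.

d5 = 4/3
d6 = 439/25
d7 = -7/5
d8 = 17/2
d9 = 125/3
endpoint = (1607/75, -889/25)

Apply edit: d1 := 17
  d5 = d4 - d1/3 = 4/3
  d6 = d3/5 + d1 = 439/25
  d7 = d3*2 - d4 = -7/5
  d8 = d1/2 = 17/2
  d9 = d4*5 + d2 = 125/3
Walk from origin (0, 0):
  seg 1: right by d6 = 439/25 → (439/25, 0)
  seg 2: up by d8 = 17/2 → (439/25, 17/2)
  seg 3: down by d9 = 125/3 → (439/25, -199/6)
  seg 4: down by d6 = 439/25 → (439/25, -7609/150)
  seg 5: left by d3 = 14/5 → (369/25, -7609/150)
  seg 6: right by d2 = 20/3 → (1607/75, -7609/150)
  seg 7: up by d8 = 17/2 → (1607/75, -3167/75)
  seg 8: up by d2 = 20/3 → (1607/75, -889/25)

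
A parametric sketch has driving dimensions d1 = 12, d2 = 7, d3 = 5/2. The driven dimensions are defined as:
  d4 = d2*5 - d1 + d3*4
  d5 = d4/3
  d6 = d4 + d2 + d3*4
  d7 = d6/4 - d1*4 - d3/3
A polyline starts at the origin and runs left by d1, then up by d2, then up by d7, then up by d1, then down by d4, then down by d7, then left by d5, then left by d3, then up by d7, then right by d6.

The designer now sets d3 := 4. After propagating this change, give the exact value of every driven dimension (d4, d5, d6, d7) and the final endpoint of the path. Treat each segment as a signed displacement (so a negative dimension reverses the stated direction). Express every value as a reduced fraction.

Apply edit: d3 := 4
  d4 = d2*5 - d1 + d3*4 = 39
  d5 = d4/3 = 13
  d6 = d4 + d2 + d3*4 = 62
  d7 = d6/4 - d1*4 - d3/3 = -203/6
Walk from origin (0, 0):
  seg 1: left by d1 = 12 → (-12, 0)
  seg 2: up by d2 = 7 → (-12, 7)
  seg 3: up by d7 = -203/6 → (-12, -161/6)
  seg 4: up by d1 = 12 → (-12, -89/6)
  seg 5: down by d4 = 39 → (-12, -323/6)
  seg 6: down by d7 = -203/6 → (-12, -20)
  seg 7: left by d5 = 13 → (-25, -20)
  seg 8: left by d3 = 4 → (-29, -20)
  seg 9: up by d7 = -203/6 → (-29, -323/6)
  seg 10: right by d6 = 62 → (33, -323/6)

d4 = 39
d5 = 13
d6 = 62
d7 = -203/6
endpoint = (33, -323/6)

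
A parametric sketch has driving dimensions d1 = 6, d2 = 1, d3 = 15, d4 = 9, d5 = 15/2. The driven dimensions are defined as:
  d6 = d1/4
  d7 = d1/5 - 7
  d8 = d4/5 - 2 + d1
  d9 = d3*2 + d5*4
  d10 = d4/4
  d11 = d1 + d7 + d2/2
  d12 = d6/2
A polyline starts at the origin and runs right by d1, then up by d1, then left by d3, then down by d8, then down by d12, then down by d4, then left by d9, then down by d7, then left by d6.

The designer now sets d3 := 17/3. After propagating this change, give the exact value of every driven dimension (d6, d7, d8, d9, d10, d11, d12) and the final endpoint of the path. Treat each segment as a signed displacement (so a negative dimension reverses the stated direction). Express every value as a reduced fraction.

d6 = 3/2
d7 = -29/5
d8 = 29/5
d9 = 124/3
d10 = 9/4
d11 = 7/10
d12 = 3/4
endpoint = (-85/2, -15/4)

Apply edit: d3 := 17/3
  d6 = d1/4 = 3/2
  d7 = d1/5 - 7 = -29/5
  d8 = d4/5 - 2 + d1 = 29/5
  d9 = d3*2 + d5*4 = 124/3
  d10 = d4/4 = 9/4
  d11 = d1 + d7 + d2/2 = 7/10
  d12 = d6/2 = 3/4
Walk from origin (0, 0):
  seg 1: right by d1 = 6 → (6, 0)
  seg 2: up by d1 = 6 → (6, 6)
  seg 3: left by d3 = 17/3 → (1/3, 6)
  seg 4: down by d8 = 29/5 → (1/3, 1/5)
  seg 5: down by d12 = 3/4 → (1/3, -11/20)
  seg 6: down by d4 = 9 → (1/3, -191/20)
  seg 7: left by d9 = 124/3 → (-41, -191/20)
  seg 8: down by d7 = -29/5 → (-41, -15/4)
  seg 9: left by d6 = 3/2 → (-85/2, -15/4)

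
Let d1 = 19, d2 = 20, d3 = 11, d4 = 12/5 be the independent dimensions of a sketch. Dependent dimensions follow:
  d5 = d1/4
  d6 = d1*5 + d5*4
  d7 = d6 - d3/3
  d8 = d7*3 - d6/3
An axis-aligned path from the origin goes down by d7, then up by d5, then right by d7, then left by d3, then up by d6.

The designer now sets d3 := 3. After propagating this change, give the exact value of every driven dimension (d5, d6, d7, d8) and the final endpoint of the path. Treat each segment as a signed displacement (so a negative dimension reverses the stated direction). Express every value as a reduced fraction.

d5 = 19/4
d6 = 114
d7 = 113
d8 = 301
endpoint = (110, 23/4)

Apply edit: d3 := 3
  d5 = d1/4 = 19/4
  d6 = d1*5 + d5*4 = 114
  d7 = d6 - d3/3 = 113
  d8 = d7*3 - d6/3 = 301
Walk from origin (0, 0):
  seg 1: down by d7 = 113 → (0, -113)
  seg 2: up by d5 = 19/4 → (0, -433/4)
  seg 3: right by d7 = 113 → (113, -433/4)
  seg 4: left by d3 = 3 → (110, -433/4)
  seg 5: up by d6 = 114 → (110, 23/4)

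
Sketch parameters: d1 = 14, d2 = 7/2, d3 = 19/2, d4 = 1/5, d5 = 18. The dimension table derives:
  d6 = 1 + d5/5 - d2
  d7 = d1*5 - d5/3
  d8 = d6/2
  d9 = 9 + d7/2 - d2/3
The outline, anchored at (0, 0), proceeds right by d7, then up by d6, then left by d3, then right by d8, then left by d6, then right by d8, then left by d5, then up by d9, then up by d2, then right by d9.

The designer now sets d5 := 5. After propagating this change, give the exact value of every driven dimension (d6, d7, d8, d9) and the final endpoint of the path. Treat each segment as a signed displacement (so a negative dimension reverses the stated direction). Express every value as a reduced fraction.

d6 = -3/2
d7 = 205/3
d8 = -3/4
d9 = 42
endpoint = (575/6, 44)

Apply edit: d5 := 5
  d6 = 1 + d5/5 - d2 = -3/2
  d7 = d1*5 - d5/3 = 205/3
  d8 = d6/2 = -3/4
  d9 = 9 + d7/2 - d2/3 = 42
Walk from origin (0, 0):
  seg 1: right by d7 = 205/3 → (205/3, 0)
  seg 2: up by d6 = -3/2 → (205/3, -3/2)
  seg 3: left by d3 = 19/2 → (353/6, -3/2)
  seg 4: right by d8 = -3/4 → (697/12, -3/2)
  seg 5: left by d6 = -3/2 → (715/12, -3/2)
  seg 6: right by d8 = -3/4 → (353/6, -3/2)
  seg 7: left by d5 = 5 → (323/6, -3/2)
  seg 8: up by d9 = 42 → (323/6, 81/2)
  seg 9: up by d2 = 7/2 → (323/6, 44)
  seg 10: right by d9 = 42 → (575/6, 44)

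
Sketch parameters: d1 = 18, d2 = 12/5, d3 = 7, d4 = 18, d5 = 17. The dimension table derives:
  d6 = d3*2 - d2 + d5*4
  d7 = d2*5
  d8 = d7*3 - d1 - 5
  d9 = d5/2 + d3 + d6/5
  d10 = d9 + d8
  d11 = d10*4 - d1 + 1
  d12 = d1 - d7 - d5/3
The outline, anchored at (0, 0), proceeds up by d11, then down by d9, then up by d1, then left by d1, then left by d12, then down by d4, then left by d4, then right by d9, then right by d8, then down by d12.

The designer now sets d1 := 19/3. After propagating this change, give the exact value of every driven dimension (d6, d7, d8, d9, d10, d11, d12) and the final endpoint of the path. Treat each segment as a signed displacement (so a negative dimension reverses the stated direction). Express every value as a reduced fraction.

d6 = 398/5
d7 = 12
d8 = 74/3
d9 = 1571/50
d10 = 8413/150
d11 = 16426/75
d12 = -34/3
endpoint = (6463/150, 9363/50)

Apply edit: d1 := 19/3
  d6 = d3*2 - d2 + d5*4 = 398/5
  d7 = d2*5 = 12
  d8 = d7*3 - d1 - 5 = 74/3
  d9 = d5/2 + d3 + d6/5 = 1571/50
  d10 = d9 + d8 = 8413/150
  d11 = d10*4 - d1 + 1 = 16426/75
  d12 = d1 - d7 - d5/3 = -34/3
Walk from origin (0, 0):
  seg 1: up by d11 = 16426/75 → (0, 16426/75)
  seg 2: down by d9 = 1571/50 → (0, 28139/150)
  seg 3: up by d1 = 19/3 → (0, 29089/150)
  seg 4: left by d1 = 19/3 → (-19/3, 29089/150)
  seg 5: left by d12 = -34/3 → (5, 29089/150)
  seg 6: down by d4 = 18 → (5, 26389/150)
  seg 7: left by d4 = 18 → (-13, 26389/150)
  seg 8: right by d9 = 1571/50 → (921/50, 26389/150)
  seg 9: right by d8 = 74/3 → (6463/150, 26389/150)
  seg 10: down by d12 = -34/3 → (6463/150, 9363/50)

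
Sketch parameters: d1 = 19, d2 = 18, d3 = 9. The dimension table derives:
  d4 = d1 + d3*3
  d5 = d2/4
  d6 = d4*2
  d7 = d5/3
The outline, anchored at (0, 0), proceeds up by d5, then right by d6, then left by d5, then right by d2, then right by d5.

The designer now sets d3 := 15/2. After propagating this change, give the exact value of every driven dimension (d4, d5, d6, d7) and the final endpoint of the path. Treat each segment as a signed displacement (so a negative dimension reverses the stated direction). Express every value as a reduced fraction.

Apply edit: d3 := 15/2
  d4 = d1 + d3*3 = 83/2
  d5 = d2/4 = 9/2
  d6 = d4*2 = 83
  d7 = d5/3 = 3/2
Walk from origin (0, 0):
  seg 1: up by d5 = 9/2 → (0, 9/2)
  seg 2: right by d6 = 83 → (83, 9/2)
  seg 3: left by d5 = 9/2 → (157/2, 9/2)
  seg 4: right by d2 = 18 → (193/2, 9/2)
  seg 5: right by d5 = 9/2 → (101, 9/2)

d4 = 83/2
d5 = 9/2
d6 = 83
d7 = 3/2
endpoint = (101, 9/2)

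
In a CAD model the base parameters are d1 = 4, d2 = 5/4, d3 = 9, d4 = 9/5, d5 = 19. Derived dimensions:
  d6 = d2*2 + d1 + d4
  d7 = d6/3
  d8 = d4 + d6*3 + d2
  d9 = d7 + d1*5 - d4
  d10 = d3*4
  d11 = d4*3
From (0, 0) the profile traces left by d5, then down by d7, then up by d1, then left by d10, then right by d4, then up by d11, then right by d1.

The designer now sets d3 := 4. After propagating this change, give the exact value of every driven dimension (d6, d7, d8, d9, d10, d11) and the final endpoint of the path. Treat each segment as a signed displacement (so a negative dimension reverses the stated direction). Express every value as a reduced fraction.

Apply edit: d3 := 4
  d6 = d2*2 + d1 + d4 = 83/10
  d7 = d6/3 = 83/30
  d8 = d4 + d6*3 + d2 = 559/20
  d9 = d7 + d1*5 - d4 = 629/30
  d10 = d3*4 = 16
  d11 = d4*3 = 27/5
Walk from origin (0, 0):
  seg 1: left by d5 = 19 → (-19, 0)
  seg 2: down by d7 = 83/30 → (-19, -83/30)
  seg 3: up by d1 = 4 → (-19, 37/30)
  seg 4: left by d10 = 16 → (-35, 37/30)
  seg 5: right by d4 = 9/5 → (-166/5, 37/30)
  seg 6: up by d11 = 27/5 → (-166/5, 199/30)
  seg 7: right by d1 = 4 → (-146/5, 199/30)

d6 = 83/10
d7 = 83/30
d8 = 559/20
d9 = 629/30
d10 = 16
d11 = 27/5
endpoint = (-146/5, 199/30)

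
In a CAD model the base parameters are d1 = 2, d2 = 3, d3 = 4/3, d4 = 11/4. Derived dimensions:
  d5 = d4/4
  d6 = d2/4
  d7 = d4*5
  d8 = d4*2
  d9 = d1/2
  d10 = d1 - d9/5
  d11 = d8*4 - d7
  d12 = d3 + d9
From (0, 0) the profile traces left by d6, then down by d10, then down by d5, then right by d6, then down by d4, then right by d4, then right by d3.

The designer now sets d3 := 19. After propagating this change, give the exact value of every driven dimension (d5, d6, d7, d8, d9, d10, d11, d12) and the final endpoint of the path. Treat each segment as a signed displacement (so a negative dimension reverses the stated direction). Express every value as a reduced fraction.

d5 = 11/16
d6 = 3/4
d7 = 55/4
d8 = 11/2
d9 = 1
d10 = 9/5
d11 = 33/4
d12 = 20
endpoint = (87/4, -419/80)

Apply edit: d3 := 19
  d5 = d4/4 = 11/16
  d6 = d2/4 = 3/4
  d7 = d4*5 = 55/4
  d8 = d4*2 = 11/2
  d9 = d1/2 = 1
  d10 = d1 - d9/5 = 9/5
  d11 = d8*4 - d7 = 33/4
  d12 = d3 + d9 = 20
Walk from origin (0, 0):
  seg 1: left by d6 = 3/4 → (-3/4, 0)
  seg 2: down by d10 = 9/5 → (-3/4, -9/5)
  seg 3: down by d5 = 11/16 → (-3/4, -199/80)
  seg 4: right by d6 = 3/4 → (0, -199/80)
  seg 5: down by d4 = 11/4 → (0, -419/80)
  seg 6: right by d4 = 11/4 → (11/4, -419/80)
  seg 7: right by d3 = 19 → (87/4, -419/80)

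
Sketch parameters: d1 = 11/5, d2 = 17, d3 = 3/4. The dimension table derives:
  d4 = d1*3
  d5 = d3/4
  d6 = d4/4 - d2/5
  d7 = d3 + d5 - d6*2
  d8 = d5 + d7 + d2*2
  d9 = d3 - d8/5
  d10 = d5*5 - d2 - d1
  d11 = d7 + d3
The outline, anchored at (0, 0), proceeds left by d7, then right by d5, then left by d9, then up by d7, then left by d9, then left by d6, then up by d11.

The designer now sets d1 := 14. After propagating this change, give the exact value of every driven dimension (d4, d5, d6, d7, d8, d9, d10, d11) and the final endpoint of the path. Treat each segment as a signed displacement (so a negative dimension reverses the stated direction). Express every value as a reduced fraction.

d4 = 42
d5 = 3/16
d6 = 71/10
d7 = -1061/80
d8 = 837/40
d9 = -687/200
d10 = -481/16
d11 = -1001/80
endpoint = (661/50, -1031/40)

Apply edit: d1 := 14
  d4 = d1*3 = 42
  d5 = d3/4 = 3/16
  d6 = d4/4 - d2/5 = 71/10
  d7 = d3 + d5 - d6*2 = -1061/80
  d8 = d5 + d7 + d2*2 = 837/40
  d9 = d3 - d8/5 = -687/200
  d10 = d5*5 - d2 - d1 = -481/16
  d11 = d7 + d3 = -1001/80
Walk from origin (0, 0):
  seg 1: left by d7 = -1061/80 → (1061/80, 0)
  seg 2: right by d5 = 3/16 → (269/20, 0)
  seg 3: left by d9 = -687/200 → (3377/200, 0)
  seg 4: up by d7 = -1061/80 → (3377/200, -1061/80)
  seg 5: left by d9 = -687/200 → (508/25, -1061/80)
  seg 6: left by d6 = 71/10 → (661/50, -1061/80)
  seg 7: up by d11 = -1001/80 → (661/50, -1031/40)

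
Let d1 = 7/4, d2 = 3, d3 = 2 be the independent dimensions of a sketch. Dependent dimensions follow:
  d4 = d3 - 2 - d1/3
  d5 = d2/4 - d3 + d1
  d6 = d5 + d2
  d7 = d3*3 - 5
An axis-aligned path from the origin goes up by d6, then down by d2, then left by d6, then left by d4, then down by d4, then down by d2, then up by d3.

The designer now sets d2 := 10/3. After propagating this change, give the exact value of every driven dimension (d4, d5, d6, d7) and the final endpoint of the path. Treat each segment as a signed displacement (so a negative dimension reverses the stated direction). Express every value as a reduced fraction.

d4 = -7/12
d5 = 7/12
d6 = 47/12
d7 = 1
endpoint = (-10/3, -1/6)

Apply edit: d2 := 10/3
  d4 = d3 - 2 - d1/3 = -7/12
  d5 = d2/4 - d3 + d1 = 7/12
  d6 = d5 + d2 = 47/12
  d7 = d3*3 - 5 = 1
Walk from origin (0, 0):
  seg 1: up by d6 = 47/12 → (0, 47/12)
  seg 2: down by d2 = 10/3 → (0, 7/12)
  seg 3: left by d6 = 47/12 → (-47/12, 7/12)
  seg 4: left by d4 = -7/12 → (-10/3, 7/12)
  seg 5: down by d4 = -7/12 → (-10/3, 7/6)
  seg 6: down by d2 = 10/3 → (-10/3, -13/6)
  seg 7: up by d3 = 2 → (-10/3, -1/6)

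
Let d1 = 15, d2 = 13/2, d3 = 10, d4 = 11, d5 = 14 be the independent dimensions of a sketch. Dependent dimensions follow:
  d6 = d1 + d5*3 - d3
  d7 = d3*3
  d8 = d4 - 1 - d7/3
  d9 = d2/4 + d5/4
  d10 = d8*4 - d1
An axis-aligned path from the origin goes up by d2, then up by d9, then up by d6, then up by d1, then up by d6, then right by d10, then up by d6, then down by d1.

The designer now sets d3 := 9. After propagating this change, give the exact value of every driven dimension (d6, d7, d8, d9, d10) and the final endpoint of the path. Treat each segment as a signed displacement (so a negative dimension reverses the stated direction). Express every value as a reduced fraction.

d6 = 48
d7 = 27
d8 = 1
d9 = 41/8
d10 = -11
endpoint = (-11, 1245/8)

Apply edit: d3 := 9
  d6 = d1 + d5*3 - d3 = 48
  d7 = d3*3 = 27
  d8 = d4 - 1 - d7/3 = 1
  d9 = d2/4 + d5/4 = 41/8
  d10 = d8*4 - d1 = -11
Walk from origin (0, 0):
  seg 1: up by d2 = 13/2 → (0, 13/2)
  seg 2: up by d9 = 41/8 → (0, 93/8)
  seg 3: up by d6 = 48 → (0, 477/8)
  seg 4: up by d1 = 15 → (0, 597/8)
  seg 5: up by d6 = 48 → (0, 981/8)
  seg 6: right by d10 = -11 → (-11, 981/8)
  seg 7: up by d6 = 48 → (-11, 1365/8)
  seg 8: down by d1 = 15 → (-11, 1245/8)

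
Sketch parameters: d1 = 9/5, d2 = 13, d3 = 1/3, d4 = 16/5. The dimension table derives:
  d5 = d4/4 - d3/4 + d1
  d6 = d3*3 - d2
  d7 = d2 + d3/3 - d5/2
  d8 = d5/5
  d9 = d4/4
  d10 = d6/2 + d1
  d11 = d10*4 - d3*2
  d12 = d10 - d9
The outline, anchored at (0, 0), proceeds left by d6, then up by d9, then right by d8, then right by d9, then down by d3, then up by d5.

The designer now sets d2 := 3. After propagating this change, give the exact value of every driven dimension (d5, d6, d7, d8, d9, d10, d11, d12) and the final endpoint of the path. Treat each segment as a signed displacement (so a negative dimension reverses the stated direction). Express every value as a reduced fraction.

Apply edit: d2 := 3
  d5 = d4/4 - d3/4 + d1 = 151/60
  d6 = d3*3 - d2 = -2
  d7 = d2 + d3/3 - d5/2 = 667/360
  d8 = d5/5 = 151/300
  d9 = d4/4 = 4/5
  d10 = d6/2 + d1 = 4/5
  d11 = d10*4 - d3*2 = 38/15
  d12 = d10 - d9 = 0
Walk from origin (0, 0):
  seg 1: left by d6 = -2 → (2, 0)
  seg 2: up by d9 = 4/5 → (2, 4/5)
  seg 3: right by d8 = 151/300 → (751/300, 4/5)
  seg 4: right by d9 = 4/5 → (991/300, 4/5)
  seg 5: down by d3 = 1/3 → (991/300, 7/15)
  seg 6: up by d5 = 151/60 → (991/300, 179/60)

d5 = 151/60
d6 = -2
d7 = 667/360
d8 = 151/300
d9 = 4/5
d10 = 4/5
d11 = 38/15
d12 = 0
endpoint = (991/300, 179/60)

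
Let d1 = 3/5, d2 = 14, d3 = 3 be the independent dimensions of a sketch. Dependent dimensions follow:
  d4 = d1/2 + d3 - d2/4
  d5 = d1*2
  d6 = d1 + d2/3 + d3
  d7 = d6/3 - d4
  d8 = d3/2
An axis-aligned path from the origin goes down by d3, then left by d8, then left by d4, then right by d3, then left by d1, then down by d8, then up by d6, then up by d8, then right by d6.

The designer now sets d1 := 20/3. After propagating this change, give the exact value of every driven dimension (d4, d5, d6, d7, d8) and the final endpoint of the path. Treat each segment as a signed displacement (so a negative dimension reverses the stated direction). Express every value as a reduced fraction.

Apply edit: d1 := 20/3
  d4 = d1/2 + d3 - d2/4 = 17/6
  d5 = d1*2 = 40/3
  d6 = d1 + d2/3 + d3 = 43/3
  d7 = d6/3 - d4 = 35/18
  d8 = d3/2 = 3/2
Walk from origin (0, 0):
  seg 1: down by d3 = 3 → (0, -3)
  seg 2: left by d8 = 3/2 → (-3/2, -3)
  seg 3: left by d4 = 17/6 → (-13/3, -3)
  seg 4: right by d3 = 3 → (-4/3, -3)
  seg 5: left by d1 = 20/3 → (-8, -3)
  seg 6: down by d8 = 3/2 → (-8, -9/2)
  seg 7: up by d6 = 43/3 → (-8, 59/6)
  seg 8: up by d8 = 3/2 → (-8, 34/3)
  seg 9: right by d6 = 43/3 → (19/3, 34/3)

d4 = 17/6
d5 = 40/3
d6 = 43/3
d7 = 35/18
d8 = 3/2
endpoint = (19/3, 34/3)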